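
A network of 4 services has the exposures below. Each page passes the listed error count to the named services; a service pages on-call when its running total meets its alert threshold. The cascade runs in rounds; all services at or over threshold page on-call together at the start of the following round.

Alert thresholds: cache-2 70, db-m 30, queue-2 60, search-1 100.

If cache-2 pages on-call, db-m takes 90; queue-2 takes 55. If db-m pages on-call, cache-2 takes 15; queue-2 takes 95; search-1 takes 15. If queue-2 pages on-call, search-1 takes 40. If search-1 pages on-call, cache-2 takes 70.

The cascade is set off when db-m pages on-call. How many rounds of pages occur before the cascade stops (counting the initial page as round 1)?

2

Round 1 — db-m pages on-call (initial).
  cache-2: +15 → 15 < 70
  queue-2: +95 → 95 ≥ 60
  search-1: +15 → 15 < 100
Round 2 — queue-2 pages on-call.
  search-1: +40 → 55 < 100
No further pages.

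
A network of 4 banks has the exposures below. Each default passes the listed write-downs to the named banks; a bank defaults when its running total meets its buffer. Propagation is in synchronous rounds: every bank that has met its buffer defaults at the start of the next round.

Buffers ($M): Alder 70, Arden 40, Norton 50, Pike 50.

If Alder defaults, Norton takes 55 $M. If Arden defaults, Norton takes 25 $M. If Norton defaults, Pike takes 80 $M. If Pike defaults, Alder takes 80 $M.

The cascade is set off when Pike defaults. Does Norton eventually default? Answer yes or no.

yes

Round 1 — Pike defaults (initial).
  Alder: +80 → 80 ≥ 70
Round 2 — Alder defaults.
  Norton: +55 → 55 ≥ 50
Round 3 — Norton defaults.
No further defaults.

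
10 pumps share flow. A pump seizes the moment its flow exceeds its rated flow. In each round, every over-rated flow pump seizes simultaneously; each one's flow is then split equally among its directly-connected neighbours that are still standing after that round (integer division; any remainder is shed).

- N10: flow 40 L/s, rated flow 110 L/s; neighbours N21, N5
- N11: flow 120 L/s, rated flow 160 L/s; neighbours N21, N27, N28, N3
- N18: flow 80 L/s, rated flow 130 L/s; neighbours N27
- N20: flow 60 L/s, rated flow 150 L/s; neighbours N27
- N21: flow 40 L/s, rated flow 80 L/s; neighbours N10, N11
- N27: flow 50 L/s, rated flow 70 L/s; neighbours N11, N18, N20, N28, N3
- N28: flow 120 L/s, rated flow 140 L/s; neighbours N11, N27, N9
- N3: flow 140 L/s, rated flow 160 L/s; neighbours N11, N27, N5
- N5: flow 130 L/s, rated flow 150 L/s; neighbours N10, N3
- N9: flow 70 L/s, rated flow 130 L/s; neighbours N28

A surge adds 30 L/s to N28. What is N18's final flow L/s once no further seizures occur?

Round 1 — N28 at 150 > 140. N28 seizes.
  N28 sheds 150 L/s to N11, N27, N9: 50 each.
    N11: 120+50 = 170 > 160
    N27: 50+50 = 100 > 70
    N9: 70+50 = 120 ≤ 130
Round 2 — N11, N27 seize.
  N11 sheds 170 L/s to N21, N3: 85 each.
    N21: 40+85 = 125 > 80
    N3: 140+85 = 225 > 160
  N27 sheds 100 L/s to N18, N20, N3: 33 each (1 lost).
    N18: 80+33 = 113 ≤ 130
    N20: 60+33 = 93 ≤ 150
    N3: 225+33 = 258 > 160
Round 3 — N21, N3 seize.
  N21 sheds 125 L/s to N10: 125 each.
    N10: 40+125 = 165 > 110
  N3 sheds 258 L/s to N5: 258 each.
    N5: 130+258 = 388 > 150
Round 4 — N10, N5 seize.
  N10 sheds 165 L/s: no online neighbours, lost.
  N5 sheds 388 L/s: no online neighbours, lost.
No further seizures.

113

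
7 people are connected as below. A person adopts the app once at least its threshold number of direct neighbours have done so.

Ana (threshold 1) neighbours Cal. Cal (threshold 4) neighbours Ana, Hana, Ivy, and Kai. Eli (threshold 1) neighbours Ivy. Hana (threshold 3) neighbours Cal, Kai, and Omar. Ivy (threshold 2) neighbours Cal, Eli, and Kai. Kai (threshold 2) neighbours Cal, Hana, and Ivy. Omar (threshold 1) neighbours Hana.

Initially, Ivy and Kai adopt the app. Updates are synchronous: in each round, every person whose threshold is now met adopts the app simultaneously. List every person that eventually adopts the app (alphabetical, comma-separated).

Eli, Ivy, Kai

Round 1 — Ivy, Kai adopt the app (initial).
Round 2 — checking thresholds:
  Cal: 2 of 4 neighbours < 4, not yet.
  Eli: 1 of 1 neighbours ≥ 1, adopts the app.
  Hana: 1 of 3 neighbours < 3, not yet.
Round 3 — no new adoptions; cascade stops.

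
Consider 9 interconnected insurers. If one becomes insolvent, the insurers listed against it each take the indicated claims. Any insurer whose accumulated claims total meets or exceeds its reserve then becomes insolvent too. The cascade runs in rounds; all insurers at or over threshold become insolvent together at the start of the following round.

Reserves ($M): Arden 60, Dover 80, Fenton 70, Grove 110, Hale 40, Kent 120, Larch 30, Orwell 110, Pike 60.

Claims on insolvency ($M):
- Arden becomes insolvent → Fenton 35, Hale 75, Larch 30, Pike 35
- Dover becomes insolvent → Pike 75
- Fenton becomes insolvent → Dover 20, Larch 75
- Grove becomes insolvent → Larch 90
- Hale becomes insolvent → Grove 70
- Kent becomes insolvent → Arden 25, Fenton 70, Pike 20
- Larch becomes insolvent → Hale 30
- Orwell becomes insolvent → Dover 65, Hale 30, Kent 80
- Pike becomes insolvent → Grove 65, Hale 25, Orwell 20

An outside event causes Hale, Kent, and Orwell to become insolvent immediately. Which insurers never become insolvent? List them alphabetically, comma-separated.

Arden

Round 1 — Hale, Kent, Orwell become insolvent (initial).
  Arden: +25 → 25 < 60
  Dover: +65 → 65 < 80
  Fenton: +70 → 70 ≥ 70
  Grove: +70 → 70 < 110
  Pike: +20 → 20 < 60
Round 2 — Fenton becomes insolvent.
  Dover: +20 → 85 ≥ 80
  Larch: +75 → 75 ≥ 30
Round 3 — Dover, Larch become insolvent.
  Pike: +75 → 95 ≥ 60
Round 4 — Pike becomes insolvent.
  Grove: +65 → 135 ≥ 110
Round 5 — Grove becomes insolvent.
No further insolvencies.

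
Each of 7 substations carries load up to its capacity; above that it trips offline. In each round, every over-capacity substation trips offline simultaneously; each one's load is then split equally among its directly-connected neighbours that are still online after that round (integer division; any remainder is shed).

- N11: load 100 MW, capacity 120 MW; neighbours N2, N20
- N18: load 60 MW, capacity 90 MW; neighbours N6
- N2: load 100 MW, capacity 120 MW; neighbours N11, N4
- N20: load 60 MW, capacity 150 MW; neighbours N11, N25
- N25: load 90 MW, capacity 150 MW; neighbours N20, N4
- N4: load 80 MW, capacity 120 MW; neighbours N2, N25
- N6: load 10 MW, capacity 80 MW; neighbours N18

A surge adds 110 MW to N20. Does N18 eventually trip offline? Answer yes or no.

no

Round 1 — N20 at 170 > 150. N20 trips offline.
  N20 sheds 170 MW to N11, N25: 85 each.
    N11: 100+85 = 185 > 120
    N25: 90+85 = 175 > 150
Round 2 — N11, N25 trip offline.
  N11 sheds 185 MW to N2: 185 each.
    N2: 100+185 = 285 > 120
  N25 sheds 175 MW to N4: 175 each.
    N4: 80+175 = 255 > 120
Round 3 — N2, N4 trip offline.
  N2 sheds 285 MW: no online neighbours, lost.
  N4 sheds 255 MW: no online neighbours, lost.
No further trips.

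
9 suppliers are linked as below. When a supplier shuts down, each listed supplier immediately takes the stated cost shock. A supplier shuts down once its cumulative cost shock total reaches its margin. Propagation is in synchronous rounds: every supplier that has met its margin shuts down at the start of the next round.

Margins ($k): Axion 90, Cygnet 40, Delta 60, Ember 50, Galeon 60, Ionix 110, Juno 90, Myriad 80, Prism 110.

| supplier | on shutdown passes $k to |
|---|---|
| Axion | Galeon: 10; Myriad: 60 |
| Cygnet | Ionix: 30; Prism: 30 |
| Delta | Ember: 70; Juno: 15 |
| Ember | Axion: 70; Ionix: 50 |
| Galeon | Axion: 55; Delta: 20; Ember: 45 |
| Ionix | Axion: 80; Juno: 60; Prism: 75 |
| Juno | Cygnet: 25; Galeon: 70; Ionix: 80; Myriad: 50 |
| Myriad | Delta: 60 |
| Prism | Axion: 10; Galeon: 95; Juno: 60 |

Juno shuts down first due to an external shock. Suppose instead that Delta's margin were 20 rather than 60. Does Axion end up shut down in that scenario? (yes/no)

yes

With Delta's margin at 20:
Round 1 — Juno shuts down (initial).
  Cygnet: +25 → 25 < 40
  Galeon: +70 → 70 ≥ 60
  Ionix: +80 → 80 < 110
  Myriad: +50 → 50 < 80
Round 2 — Galeon shuts down.
  Axion: +55 → 55 < 90
  Delta: +20 → 20 ≥ 20
  Ember: +45 → 45 < 50
Round 3 — Delta shuts down.
  Ember: +70 → 115 ≥ 50
Round 4 — Ember shuts down.
  Axion: +70 → 125 ≥ 90
  Ionix: +50 → 130 ≥ 110
Round 5 — Axion, Ionix shut down.
  Myriad: +60 → 110 ≥ 80
  Prism: +75 → 75 < 110
Round 6 — Myriad shuts down.
No further shutdowns.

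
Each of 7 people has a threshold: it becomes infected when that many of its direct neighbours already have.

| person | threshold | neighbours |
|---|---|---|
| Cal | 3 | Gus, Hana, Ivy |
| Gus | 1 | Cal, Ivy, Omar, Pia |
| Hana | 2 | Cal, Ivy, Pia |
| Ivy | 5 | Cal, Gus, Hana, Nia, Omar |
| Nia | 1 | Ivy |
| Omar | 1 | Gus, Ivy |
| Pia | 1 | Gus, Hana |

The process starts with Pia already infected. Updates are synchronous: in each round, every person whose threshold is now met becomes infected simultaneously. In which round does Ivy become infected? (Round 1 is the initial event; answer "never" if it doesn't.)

Round 1 — Pia becomes infected (initial).
Round 2 — checking thresholds:
  Gus: 1 of 4 neighbours ≥ 1, becomes infected.
  Hana: 1 of 3 neighbours < 2, not yet.
Round 3 — checking thresholds:
  Cal: 1 of 3 neighbours < 3, not yet.
  Hana: 1 of 3 neighbours < 2, not yet.
  Ivy: 1 of 5 neighbours < 5, not yet.
  Omar: 1 of 2 neighbours ≥ 1, becomes infected.
Round 4 — no new infections; cascade stops.

never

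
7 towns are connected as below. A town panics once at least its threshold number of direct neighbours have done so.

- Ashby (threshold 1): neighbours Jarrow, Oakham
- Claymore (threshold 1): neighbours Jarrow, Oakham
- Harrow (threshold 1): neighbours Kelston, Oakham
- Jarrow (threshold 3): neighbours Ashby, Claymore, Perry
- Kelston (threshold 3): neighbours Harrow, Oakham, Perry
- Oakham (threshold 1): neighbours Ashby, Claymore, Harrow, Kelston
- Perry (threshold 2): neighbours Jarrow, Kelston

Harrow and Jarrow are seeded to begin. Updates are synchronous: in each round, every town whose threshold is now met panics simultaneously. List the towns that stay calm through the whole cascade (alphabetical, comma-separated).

Round 1 — Harrow, Jarrow panic (initial).
Round 2 — checking thresholds:
  Ashby: 1 of 2 neighbours ≥ 1, panics.
  Claymore: 1 of 2 neighbours ≥ 1, panics.
  Kelston: 1 of 3 neighbours < 3, not yet.
  Oakham: 1 of 4 neighbours ≥ 1, panics.
  Perry: 1 of 2 neighbours < 2, not yet.
Round 3 — no new panics; cascade stops.

Kelston, Perry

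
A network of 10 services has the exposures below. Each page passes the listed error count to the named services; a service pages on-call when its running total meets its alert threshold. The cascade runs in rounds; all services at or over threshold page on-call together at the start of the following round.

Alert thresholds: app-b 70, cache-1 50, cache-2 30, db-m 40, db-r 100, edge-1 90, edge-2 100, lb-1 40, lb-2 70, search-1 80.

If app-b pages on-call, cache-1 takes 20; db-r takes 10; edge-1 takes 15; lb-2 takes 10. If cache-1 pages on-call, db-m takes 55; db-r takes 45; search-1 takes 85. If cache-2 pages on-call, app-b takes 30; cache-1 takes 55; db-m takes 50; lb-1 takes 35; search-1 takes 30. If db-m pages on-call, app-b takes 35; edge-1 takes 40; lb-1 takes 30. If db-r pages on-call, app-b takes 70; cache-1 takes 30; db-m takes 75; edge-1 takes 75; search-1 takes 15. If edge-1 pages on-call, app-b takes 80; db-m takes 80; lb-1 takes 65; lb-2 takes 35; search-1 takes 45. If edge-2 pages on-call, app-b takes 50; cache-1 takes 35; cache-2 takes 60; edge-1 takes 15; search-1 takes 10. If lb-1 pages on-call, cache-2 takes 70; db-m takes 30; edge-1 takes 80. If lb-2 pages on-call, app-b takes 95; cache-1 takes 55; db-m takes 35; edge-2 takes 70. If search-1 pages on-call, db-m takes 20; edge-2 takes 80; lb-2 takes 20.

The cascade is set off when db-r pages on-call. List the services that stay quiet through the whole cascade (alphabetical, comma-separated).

edge-2, lb-2

Round 1 — db-r pages on-call (initial).
  app-b: +70 → 70 ≥ 70
  cache-1: +30 → 30 < 50
  db-m: +75 → 75 ≥ 40
  edge-1: +75 → 75 < 90
  search-1: +15 → 15 < 80
Round 2 — app-b, db-m page on-call.
  cache-1: +20 → 50 ≥ 50
  edge-1: +15+40 → 130 ≥ 90
  lb-1: +30 → 30 < 40
  lb-2: +10 → 10 < 70
Round 3 — cache-1, edge-1 page on-call.
  lb-1: +65 → 95 ≥ 40
  lb-2: +35 → 45 < 70
  search-1: +85+45 → 145 ≥ 80
Round 4 — lb-1, search-1 page on-call.
  cache-2: +70 → 70 ≥ 30
  edge-2: +80 → 80 < 100
  lb-2: +20 → 65 < 70
Round 5 — cache-2 pages on-call.
No further pages.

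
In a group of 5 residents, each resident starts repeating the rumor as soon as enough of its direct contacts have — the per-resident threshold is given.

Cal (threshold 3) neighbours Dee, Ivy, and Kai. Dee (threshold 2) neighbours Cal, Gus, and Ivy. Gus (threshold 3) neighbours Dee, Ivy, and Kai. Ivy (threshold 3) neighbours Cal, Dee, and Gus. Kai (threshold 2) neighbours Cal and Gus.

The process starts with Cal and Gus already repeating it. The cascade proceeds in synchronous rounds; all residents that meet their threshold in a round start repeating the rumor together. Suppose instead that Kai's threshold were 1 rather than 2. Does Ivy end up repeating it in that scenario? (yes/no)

With Kai's threshold at 1:
Round 1 — Cal, Gus start repeating the rumor (initial).
Round 2 — checking thresholds:
  Dee: 2 of 3 neighbours ≥ 2, starts repeating the rumor.
  Ivy: 2 of 3 neighbours < 3, holds.
  Kai: 2 of 2 neighbours ≥ 1, starts repeating the rumor.
Round 3 — checking thresholds:
  Ivy: 3 of 3 neighbours ≥ 3, starts repeating the rumor.
Round 4 — no new spreads; cascade stops.

yes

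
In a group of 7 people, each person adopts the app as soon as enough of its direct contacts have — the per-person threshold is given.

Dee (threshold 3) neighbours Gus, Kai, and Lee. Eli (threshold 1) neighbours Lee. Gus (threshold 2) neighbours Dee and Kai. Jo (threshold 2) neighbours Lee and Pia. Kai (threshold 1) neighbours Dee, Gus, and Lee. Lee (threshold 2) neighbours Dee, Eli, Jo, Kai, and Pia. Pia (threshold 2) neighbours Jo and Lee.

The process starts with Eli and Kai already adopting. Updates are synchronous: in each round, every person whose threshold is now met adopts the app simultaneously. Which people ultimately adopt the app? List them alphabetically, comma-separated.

Eli, Kai, Lee

Round 1 — Eli, Kai adopt the app (initial).
Round 2 — checking thresholds:
  Dee: 1 of 3 neighbours < 3, not yet.
  Gus: 1 of 2 neighbours < 2, not yet.
  Lee: 2 of 5 neighbours ≥ 2, adopts the app.
Round 3 — no new adoptions; cascade stops.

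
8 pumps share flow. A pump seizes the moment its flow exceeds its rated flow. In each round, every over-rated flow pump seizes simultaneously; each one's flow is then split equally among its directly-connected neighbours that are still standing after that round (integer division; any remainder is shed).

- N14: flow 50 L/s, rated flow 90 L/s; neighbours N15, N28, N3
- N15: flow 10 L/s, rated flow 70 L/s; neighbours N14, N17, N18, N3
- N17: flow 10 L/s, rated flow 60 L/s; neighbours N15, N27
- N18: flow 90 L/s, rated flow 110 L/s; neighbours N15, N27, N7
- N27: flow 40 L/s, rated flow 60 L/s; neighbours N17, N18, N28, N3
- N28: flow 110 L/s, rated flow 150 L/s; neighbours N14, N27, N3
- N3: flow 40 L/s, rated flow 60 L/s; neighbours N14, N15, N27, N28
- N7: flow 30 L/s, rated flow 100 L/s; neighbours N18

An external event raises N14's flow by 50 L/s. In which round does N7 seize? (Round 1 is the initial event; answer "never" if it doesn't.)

Round 1 — N14 at 100 > 90. N14 seizes.
  N14 sheds 100 L/s to N15, N28, N3: 33 each (1 lost).
    N15: 10+33 = 43 ≤ 70
    N28: 110+33 = 143 ≤ 150
    N3: 40+33 = 73 > 60
Round 2 — N3 seizes.
  N3 sheds 73 L/s to N15, N27, N28: 24 each (1 lost).
    N15: 43+24 = 67 ≤ 70
    N27: 40+24 = 64 > 60
    N28: 143+24 = 167 > 150
Round 3 — N27, N28 seize.
  N27 sheds 64 L/s to N17, N18: 32 each.
    N17: 10+32 = 42 ≤ 60
    N18: 90+32 = 122 > 110
  N28 sheds 167 L/s: no online neighbours, lost.
Round 4 — N18 seizes.
  N18 sheds 122 L/s to N15, N7: 61 each.
    N15: 67+61 = 128 > 70
    N7: 30+61 = 91 ≤ 100
Round 5 — N15 seizes.
  N15 sheds 128 L/s to N17: 128 each.
    N17: 42+128 = 170 > 60
Round 6 — N17 seizes.
  N17 sheds 170 L/s: no online neighbours, lost.
No further seizures.

never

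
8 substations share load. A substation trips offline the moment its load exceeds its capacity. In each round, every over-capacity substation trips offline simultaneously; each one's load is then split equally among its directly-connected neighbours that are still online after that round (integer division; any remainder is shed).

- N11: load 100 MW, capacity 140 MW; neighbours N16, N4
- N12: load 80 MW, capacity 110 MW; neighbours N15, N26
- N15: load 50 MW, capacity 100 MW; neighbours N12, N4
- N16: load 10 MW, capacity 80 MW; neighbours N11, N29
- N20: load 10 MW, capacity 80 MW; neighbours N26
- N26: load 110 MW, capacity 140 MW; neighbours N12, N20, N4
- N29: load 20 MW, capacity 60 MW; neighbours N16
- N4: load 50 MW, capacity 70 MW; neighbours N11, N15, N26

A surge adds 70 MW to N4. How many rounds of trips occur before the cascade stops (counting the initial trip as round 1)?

Round 1 — N4 at 120 > 70. N4 trips offline.
  N4 sheds 120 MW to N11, N15, N26: 40 each.
    N11: 100+40 = 140 ≤ 140
    N15: 50+40 = 90 ≤ 100
    N26: 110+40 = 150 > 140
Round 2 — N26 trips offline.
  N26 sheds 150 MW to N12, N20: 75 each.
    N12: 80+75 = 155 > 110
    N20: 10+75 = 85 > 80
Round 3 — N12, N20 trip offline.
  N12 sheds 155 MW to N15: 155 each.
    N15: 90+155 = 245 > 100
  N20 sheds 85 MW: no online neighbours, lost.
Round 4 — N15 trips offline.
  N15 sheds 245 MW: no online neighbours, lost.
No further trips.

4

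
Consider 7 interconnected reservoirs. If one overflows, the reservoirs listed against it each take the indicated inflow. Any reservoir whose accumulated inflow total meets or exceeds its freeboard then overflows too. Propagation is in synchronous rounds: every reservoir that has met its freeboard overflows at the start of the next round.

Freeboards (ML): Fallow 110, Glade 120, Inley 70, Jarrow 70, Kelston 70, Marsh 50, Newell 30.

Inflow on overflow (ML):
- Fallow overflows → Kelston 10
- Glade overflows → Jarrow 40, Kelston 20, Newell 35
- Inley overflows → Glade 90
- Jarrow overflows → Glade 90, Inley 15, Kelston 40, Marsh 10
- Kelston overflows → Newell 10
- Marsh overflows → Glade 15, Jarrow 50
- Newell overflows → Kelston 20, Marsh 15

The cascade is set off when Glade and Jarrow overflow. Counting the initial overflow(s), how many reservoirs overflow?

4

Round 1 — Glade, Jarrow overflow (initial).
  Inley: +15 → 15 < 70
  Kelston: +20+40 → 60 < 70
  Marsh: +10 → 10 < 50
  Newell: +35 → 35 ≥ 30
Round 2 — Newell overflows.
  Kelston: +20 → 80 ≥ 70
  Marsh: +15 → 25 < 50
Round 3 — Kelston overflows.
No further overflows.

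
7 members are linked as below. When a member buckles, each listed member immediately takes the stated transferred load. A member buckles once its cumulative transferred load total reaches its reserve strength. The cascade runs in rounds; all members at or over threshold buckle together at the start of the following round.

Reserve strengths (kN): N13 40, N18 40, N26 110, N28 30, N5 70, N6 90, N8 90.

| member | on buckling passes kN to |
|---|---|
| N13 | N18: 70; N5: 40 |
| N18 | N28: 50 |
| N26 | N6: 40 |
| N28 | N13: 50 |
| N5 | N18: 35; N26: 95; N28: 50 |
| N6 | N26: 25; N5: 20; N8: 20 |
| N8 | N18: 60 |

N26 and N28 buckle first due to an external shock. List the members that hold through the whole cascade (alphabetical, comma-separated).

N5, N6, N8

Round 1 — N26, N28 buckle (initial).
  N13: +50 → 50 ≥ 40
  N6: +40 → 40 < 90
Round 2 — N13 buckles.
  N18: +70 → 70 ≥ 40
  N5: +40 → 40 < 70
Round 3 — N18 buckles.
No further bucklings.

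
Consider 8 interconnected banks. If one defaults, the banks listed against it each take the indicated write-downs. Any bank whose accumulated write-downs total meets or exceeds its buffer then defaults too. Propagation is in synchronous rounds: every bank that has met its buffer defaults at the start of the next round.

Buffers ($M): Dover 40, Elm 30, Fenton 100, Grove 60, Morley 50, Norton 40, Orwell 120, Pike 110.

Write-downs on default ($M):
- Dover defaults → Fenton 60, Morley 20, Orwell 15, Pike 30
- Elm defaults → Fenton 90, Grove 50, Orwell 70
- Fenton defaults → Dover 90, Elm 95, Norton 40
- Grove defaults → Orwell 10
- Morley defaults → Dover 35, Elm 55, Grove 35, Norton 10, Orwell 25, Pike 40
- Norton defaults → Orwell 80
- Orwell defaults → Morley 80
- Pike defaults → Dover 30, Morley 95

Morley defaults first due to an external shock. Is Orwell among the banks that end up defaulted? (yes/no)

no

Round 1 — Morley defaults (initial).
  Dover: +35 → 35 < 40
  Elm: +55 → 55 ≥ 30
  Grove: +35 → 35 < 60
  Norton: +10 → 10 < 40
  Orwell: +25 → 25 < 120
  Pike: +40 → 40 < 110
Round 2 — Elm defaults.
  Fenton: +90 → 90 < 100
  Grove: +50 → 85 ≥ 60
  Orwell: +70 → 95 < 120
Round 3 — Grove defaults.
  Orwell: +10 → 105 < 120
No further defaults.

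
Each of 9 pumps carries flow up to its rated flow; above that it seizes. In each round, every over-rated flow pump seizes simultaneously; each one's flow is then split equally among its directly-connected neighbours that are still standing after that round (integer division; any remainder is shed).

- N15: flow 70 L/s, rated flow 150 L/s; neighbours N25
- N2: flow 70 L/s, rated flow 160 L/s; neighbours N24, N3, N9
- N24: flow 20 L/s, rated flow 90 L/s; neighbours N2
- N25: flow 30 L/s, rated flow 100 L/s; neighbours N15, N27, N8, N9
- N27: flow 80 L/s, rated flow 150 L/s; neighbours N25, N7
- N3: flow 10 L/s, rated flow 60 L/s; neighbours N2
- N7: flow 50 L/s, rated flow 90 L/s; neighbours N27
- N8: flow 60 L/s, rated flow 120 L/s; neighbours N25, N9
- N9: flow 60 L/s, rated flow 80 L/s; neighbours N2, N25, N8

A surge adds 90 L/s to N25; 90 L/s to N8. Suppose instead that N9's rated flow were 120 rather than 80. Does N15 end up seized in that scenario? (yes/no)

no

With N9's rated flow at 120:
Round 1 — N25 at 120 > 100; N8 at 150 > 120. N25, N8 seize.
  N25 sheds 120 L/s to N15, N27, N9: 40 each.
    N15: 70+40 = 110 ≤ 150
    N27: 80+40 = 120 ≤ 150
    N9: 60+40 = 100 ≤ 120
  N8 sheds 150 L/s to N9: 150 each.
    N9: 100+150 = 250 > 120
Round 2 — N9 seizes.
  N9 sheds 250 L/s to N2: 250 each.
    N2: 70+250 = 320 > 160
Round 3 — N2 seizes.
  N2 sheds 320 L/s to N24, N3: 160 each.
    N24: 20+160 = 180 > 90
    N3: 10+160 = 170 > 60
Round 4 — N24, N3 seize.
  N24 sheds 180 L/s: no online neighbours, lost.
  N3 sheds 170 L/s: no online neighbours, lost.
No further seizures.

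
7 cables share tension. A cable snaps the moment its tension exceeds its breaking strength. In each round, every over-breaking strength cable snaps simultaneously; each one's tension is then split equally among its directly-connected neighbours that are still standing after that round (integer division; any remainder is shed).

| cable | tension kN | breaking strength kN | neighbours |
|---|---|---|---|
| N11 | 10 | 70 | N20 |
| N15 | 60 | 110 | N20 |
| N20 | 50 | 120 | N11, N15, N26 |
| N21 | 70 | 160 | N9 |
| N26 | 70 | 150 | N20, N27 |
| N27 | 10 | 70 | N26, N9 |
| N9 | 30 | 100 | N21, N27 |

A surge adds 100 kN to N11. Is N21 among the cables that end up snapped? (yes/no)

no

Round 1 — N11 at 110 > 70. N11 snaps.
  N11 sheds 110 kN to N20: 110 each.
    N20: 50+110 = 160 > 120
Round 2 — N20 snaps.
  N20 sheds 160 kN to N15, N26: 80 each.
    N15: 60+80 = 140 > 110
    N26: 70+80 = 150 ≤ 150
Round 3 — N15 snaps.
  N15 sheds 140 kN: no online neighbours, lost.
No further breaks.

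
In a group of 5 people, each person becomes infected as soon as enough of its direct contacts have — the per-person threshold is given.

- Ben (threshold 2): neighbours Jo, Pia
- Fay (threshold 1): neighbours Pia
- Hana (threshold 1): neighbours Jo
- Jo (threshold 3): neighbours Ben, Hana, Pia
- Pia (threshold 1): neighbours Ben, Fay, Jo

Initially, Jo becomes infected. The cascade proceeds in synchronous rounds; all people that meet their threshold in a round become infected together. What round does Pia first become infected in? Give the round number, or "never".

Round 1 — Jo becomes infected (initial).
Round 2 — checking thresholds:
  Ben: 1 of 2 neighbours < 2, holds.
  Hana: 1 of 1 neighbours ≥ 1, becomes infected.
  Pia: 1 of 3 neighbours ≥ 1, becomes infected.
Round 3 — checking thresholds:
  Ben: 2 of 2 neighbours ≥ 2, becomes infected.
  Fay: 1 of 1 neighbours ≥ 1, becomes infected.
Round 4 — no new infections; cascade stops.

2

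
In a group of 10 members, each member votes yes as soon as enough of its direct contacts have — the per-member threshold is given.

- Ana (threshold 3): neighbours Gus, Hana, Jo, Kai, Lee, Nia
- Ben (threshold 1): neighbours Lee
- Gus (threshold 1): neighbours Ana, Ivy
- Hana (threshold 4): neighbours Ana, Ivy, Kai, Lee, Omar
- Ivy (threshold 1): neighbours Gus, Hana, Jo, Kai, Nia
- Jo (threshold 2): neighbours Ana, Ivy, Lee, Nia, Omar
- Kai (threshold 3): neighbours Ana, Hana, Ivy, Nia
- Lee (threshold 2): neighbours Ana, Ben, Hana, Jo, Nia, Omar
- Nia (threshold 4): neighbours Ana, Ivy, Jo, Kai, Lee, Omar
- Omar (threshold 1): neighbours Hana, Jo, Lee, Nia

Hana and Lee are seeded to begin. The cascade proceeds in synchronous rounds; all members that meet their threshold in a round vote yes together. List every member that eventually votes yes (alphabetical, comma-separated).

Ana, Ben, Gus, Hana, Ivy, Jo, Kai, Lee, Nia, Omar

Round 1 — Hana, Lee vote yes (initial).
Round 2 — checking thresholds:
  Ana: 2 of 6 neighbours < 3, not yet.
  Ben: 1 of 1 neighbours ≥ 1, votes yes.
  Ivy: 1 of 5 neighbours ≥ 1, votes yes.
  Jo: 1 of 5 neighbours < 2, not yet.
  Kai: 1 of 4 neighbours < 3, not yet.
  Nia: 1 of 6 neighbours < 4, not yet.
  Omar: 2 of 4 neighbours ≥ 1, votes yes.
Round 3 — checking thresholds:
  Ana: 2 of 6 neighbours < 3, not yet.
  Gus: 1 of 2 neighbours ≥ 1, votes yes.
  Jo: 3 of 5 neighbours ≥ 2, votes yes.
  Kai: 2 of 4 neighbours < 3, not yet.
  Nia: 3 of 6 neighbours < 4, not yet.
Round 4 — checking thresholds:
  Ana: 4 of 6 neighbours ≥ 3, votes yes.
  Kai: 2 of 4 neighbours < 3, not yet.
  Nia: 4 of 6 neighbours ≥ 4, votes yes.
Round 5 — checking thresholds:
  Kai: 4 of 4 neighbours ≥ 3, votes yes.
Round 6 — no new yes votes; cascade stops.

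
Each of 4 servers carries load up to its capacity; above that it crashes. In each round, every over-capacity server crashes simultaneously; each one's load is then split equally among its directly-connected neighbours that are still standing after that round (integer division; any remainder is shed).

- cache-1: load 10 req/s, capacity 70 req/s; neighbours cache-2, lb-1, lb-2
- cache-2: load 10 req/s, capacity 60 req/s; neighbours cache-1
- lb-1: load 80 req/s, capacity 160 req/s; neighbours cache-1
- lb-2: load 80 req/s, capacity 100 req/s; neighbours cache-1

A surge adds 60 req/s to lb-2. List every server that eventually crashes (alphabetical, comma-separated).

cache-1, cache-2, lb-2

Round 1 — lb-2 at 140 > 100. lb-2 crashes.
  lb-2 sheds 140 req/s to cache-1: 140 each.
    cache-1: 10+140 = 150 > 70
Round 2 — cache-1 crashes.
  cache-1 sheds 150 req/s to cache-2, lb-1: 75 each.
    cache-2: 10+75 = 85 > 60
    lb-1: 80+75 = 155 ≤ 160
Round 3 — cache-2 crashes.
  cache-2 sheds 85 req/s: no online neighbours, lost.
No further crashes.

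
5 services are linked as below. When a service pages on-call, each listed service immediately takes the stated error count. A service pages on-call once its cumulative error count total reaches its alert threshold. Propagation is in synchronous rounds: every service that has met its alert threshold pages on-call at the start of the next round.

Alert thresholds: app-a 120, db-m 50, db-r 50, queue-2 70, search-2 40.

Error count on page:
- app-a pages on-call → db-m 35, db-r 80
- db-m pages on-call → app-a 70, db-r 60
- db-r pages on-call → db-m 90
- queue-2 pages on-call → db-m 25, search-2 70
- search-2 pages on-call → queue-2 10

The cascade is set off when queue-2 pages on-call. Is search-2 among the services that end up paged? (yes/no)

Round 1 — queue-2 pages on-call (initial).
  db-m: +25 → 25 < 50
  search-2: +70 → 70 ≥ 40
Round 2 — search-2 pages on-call.
No further pages.

yes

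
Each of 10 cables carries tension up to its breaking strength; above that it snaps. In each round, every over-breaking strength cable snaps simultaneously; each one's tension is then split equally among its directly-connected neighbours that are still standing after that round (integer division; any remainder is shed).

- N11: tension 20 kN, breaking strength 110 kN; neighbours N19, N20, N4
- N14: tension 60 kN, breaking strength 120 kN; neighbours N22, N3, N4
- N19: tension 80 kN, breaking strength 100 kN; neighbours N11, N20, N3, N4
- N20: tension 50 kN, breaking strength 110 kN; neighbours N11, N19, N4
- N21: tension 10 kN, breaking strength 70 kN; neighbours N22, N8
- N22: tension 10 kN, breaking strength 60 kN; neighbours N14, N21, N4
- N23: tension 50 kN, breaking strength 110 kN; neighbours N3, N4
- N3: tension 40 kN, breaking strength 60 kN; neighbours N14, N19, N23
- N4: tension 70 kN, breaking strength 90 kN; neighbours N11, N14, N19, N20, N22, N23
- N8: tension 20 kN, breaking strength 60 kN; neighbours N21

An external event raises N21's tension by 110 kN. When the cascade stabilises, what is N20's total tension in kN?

Round 1 — N21 at 120 > 70. N21 snaps.
  N21 sheds 120 kN to N22, N8: 60 each.
    N22: 10+60 = 70 > 60
    N8: 20+60 = 80 > 60
Round 2 — N22, N8 snap.
  N22 sheds 70 kN to N14, N4: 35 each.
    N14: 60+35 = 95 ≤ 120
    N4: 70+35 = 105 > 90
  N8 sheds 80 kN: no online neighbours, lost.
Round 3 — N4 snaps.
  N4 sheds 105 kN to N11, N14, N19, N20, N23: 21 each.
    N11: 20+21 = 41 ≤ 110
    N14: 95+21 = 116 ≤ 120
    N19: 80+21 = 101 > 100
    N20: 50+21 = 71 ≤ 110
    N23: 50+21 = 71 ≤ 110
Round 4 — N19 snaps.
  N19 sheds 101 kN to N11, N20, N3: 33 each (2 lost).
    N11: 41+33 = 74 ≤ 110
    N20: 71+33 = 104 ≤ 110
    N3: 40+33 = 73 > 60
Round 5 — N3 snaps.
  N3 sheds 73 kN to N14, N23: 36 each (1 lost).
    N14: 116+36 = 152 > 120
    N23: 71+36 = 107 ≤ 110
Round 6 — N14 snaps.
  N14 sheds 152 kN: no online neighbours, lost.
No further breaks.

104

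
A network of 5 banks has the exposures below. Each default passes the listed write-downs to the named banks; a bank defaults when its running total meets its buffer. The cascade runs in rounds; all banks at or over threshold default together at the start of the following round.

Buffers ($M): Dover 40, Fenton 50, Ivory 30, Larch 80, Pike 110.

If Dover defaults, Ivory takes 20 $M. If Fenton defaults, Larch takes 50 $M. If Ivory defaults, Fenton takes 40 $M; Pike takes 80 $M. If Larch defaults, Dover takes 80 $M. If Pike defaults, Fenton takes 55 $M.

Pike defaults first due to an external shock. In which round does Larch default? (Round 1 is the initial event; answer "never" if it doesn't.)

Round 1 — Pike defaults (initial).
  Fenton: +55 → 55 ≥ 50
Round 2 — Fenton defaults.
  Larch: +50 → 50 < 80
No further defaults.

never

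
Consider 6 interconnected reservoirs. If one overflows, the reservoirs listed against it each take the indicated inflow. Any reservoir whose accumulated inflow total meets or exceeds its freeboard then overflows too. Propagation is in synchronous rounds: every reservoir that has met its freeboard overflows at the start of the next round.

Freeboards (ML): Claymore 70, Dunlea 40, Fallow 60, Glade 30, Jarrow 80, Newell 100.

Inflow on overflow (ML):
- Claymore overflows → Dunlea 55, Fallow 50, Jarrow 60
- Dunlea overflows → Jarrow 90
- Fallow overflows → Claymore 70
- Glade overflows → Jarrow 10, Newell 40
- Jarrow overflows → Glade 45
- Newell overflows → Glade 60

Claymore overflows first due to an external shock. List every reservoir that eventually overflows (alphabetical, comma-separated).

Round 1 — Claymore overflows (initial).
  Dunlea: +55 → 55 ≥ 40
  Fallow: +50 → 50 < 60
  Jarrow: +60 → 60 < 80
Round 2 — Dunlea overflows.
  Jarrow: +90 → 150 ≥ 80
Round 3 — Jarrow overflows.
  Glade: +45 → 45 ≥ 30
Round 4 — Glade overflows.
  Newell: +40 → 40 < 100
No further overflows.

Claymore, Dunlea, Glade, Jarrow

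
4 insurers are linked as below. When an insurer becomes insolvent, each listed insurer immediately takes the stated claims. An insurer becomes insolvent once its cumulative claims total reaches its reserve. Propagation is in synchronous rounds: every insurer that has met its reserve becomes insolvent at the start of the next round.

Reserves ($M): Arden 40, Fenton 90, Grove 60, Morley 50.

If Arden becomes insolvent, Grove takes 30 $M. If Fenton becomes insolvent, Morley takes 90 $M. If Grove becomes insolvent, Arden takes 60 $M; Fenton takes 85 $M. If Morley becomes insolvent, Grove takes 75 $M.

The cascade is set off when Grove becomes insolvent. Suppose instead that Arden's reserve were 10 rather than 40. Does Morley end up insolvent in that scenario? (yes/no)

no

With Arden's reserve at 10:
Round 1 — Grove becomes insolvent (initial).
  Arden: +60 → 60 ≥ 10
  Fenton: +85 → 85 < 90
Round 2 — Arden becomes insolvent.
No further insolvencies.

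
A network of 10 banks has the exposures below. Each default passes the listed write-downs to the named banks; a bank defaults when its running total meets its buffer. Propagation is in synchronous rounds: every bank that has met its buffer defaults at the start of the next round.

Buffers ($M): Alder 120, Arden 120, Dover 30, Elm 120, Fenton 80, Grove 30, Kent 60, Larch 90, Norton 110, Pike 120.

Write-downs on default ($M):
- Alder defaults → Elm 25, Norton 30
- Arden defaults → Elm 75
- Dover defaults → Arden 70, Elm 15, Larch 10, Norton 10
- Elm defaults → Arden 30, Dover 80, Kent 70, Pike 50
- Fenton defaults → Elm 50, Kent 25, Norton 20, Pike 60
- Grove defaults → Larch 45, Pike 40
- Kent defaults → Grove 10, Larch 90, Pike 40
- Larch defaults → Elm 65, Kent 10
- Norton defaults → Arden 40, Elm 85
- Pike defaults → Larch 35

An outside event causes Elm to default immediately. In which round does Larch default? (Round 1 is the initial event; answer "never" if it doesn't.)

Round 1 — Elm defaults (initial).
  Arden: +30 → 30 < 120
  Dover: +80 → 80 ≥ 30
  Kent: +70 → 70 ≥ 60
  Pike: +50 → 50 < 120
Round 2 — Dover, Kent default.
  Arden: +70 → 100 < 120
  Grove: +10 → 10 < 30
  Larch: +10+90 → 100 ≥ 90
  Norton: +10 → 10 < 110
  Pike: +40 → 90 < 120
Round 3 — Larch defaults.
No further defaults.

3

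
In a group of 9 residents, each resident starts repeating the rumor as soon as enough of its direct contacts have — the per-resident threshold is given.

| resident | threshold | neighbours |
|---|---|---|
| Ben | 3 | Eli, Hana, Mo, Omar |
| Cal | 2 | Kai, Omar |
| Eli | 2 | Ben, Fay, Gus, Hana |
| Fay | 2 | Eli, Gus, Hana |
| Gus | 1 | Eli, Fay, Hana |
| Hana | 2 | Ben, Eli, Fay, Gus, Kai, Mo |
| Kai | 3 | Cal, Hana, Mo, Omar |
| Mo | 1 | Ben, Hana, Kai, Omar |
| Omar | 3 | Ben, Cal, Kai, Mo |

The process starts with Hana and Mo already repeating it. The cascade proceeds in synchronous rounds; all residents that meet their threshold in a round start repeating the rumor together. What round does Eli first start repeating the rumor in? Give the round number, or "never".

3

Round 1 — Hana, Mo start repeating the rumor (initial).
Round 2 — checking thresholds:
  Ben: 2 of 4 neighbours < 3, holds.
  Eli: 1 of 4 neighbours < 2, holds.
  Fay: 1 of 3 neighbours < 2, holds.
  Gus: 1 of 3 neighbours ≥ 1, starts repeating the rumor.
  Kai: 2 of 4 neighbours < 3, holds.
  Omar: 1 of 4 neighbours < 3, holds.
Round 3 — checking thresholds:
  Ben: 2 of 4 neighbours < 3, holds.
  Eli: 2 of 4 neighbours ≥ 2, starts repeating the rumor.
  Fay: 2 of 3 neighbours ≥ 2, starts repeating the rumor.
  Kai: 2 of 4 neighbours < 3, holds.
  Omar: 1 of 4 neighbours < 3, holds.
Round 4 — checking thresholds:
  Ben: 3 of 4 neighbours ≥ 3, starts repeating the rumor.
  Kai: 2 of 4 neighbours < 3, holds.
  Omar: 1 of 4 neighbours < 3, holds.
Round 5 — no new spreads; cascade stops.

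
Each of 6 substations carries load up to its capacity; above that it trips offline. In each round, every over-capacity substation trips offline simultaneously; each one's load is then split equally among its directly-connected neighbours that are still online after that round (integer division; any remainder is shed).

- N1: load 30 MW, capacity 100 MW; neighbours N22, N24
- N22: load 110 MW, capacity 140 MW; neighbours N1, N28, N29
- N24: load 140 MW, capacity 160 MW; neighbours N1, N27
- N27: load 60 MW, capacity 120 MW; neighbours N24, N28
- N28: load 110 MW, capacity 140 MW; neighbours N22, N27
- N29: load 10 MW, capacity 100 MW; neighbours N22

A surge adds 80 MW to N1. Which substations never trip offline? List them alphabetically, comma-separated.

N29

Round 1 — N1 at 110 > 100. N1 trips offline.
  N1 sheds 110 MW to N22, N24: 55 each.
    N22: 110+55 = 165 > 140
    N24: 140+55 = 195 > 160
Round 2 — N22, N24 trip offline.
  N22 sheds 165 MW to N28, N29: 82 each (1 lost).
    N28: 110+82 = 192 > 140
    N29: 10+82 = 92 ≤ 100
  N24 sheds 195 MW to N27: 195 each.
    N27: 60+195 = 255 > 120
Round 3 — N27, N28 trip offline.
  N27 sheds 255 MW: no online neighbours, lost.
  N28 sheds 192 MW: no online neighbours, lost.
No further trips.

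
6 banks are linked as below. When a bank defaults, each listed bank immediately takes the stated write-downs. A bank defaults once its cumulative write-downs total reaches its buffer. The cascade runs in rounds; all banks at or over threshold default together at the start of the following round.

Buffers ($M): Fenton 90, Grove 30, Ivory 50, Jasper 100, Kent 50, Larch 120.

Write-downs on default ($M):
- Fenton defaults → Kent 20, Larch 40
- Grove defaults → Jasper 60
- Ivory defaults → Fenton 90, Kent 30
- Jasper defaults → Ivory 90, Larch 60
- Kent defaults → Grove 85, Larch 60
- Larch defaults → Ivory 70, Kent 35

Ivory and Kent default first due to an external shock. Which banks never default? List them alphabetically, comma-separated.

Round 1 — Ivory, Kent default (initial).
  Fenton: +90 → 90 ≥ 90
  Grove: +85 → 85 ≥ 30
  Larch: +60 → 60 < 120
Round 2 — Fenton, Grove default.
  Jasper: +60 → 60 < 100
  Larch: +40 → 100 < 120
No further defaults.

Jasper, Larch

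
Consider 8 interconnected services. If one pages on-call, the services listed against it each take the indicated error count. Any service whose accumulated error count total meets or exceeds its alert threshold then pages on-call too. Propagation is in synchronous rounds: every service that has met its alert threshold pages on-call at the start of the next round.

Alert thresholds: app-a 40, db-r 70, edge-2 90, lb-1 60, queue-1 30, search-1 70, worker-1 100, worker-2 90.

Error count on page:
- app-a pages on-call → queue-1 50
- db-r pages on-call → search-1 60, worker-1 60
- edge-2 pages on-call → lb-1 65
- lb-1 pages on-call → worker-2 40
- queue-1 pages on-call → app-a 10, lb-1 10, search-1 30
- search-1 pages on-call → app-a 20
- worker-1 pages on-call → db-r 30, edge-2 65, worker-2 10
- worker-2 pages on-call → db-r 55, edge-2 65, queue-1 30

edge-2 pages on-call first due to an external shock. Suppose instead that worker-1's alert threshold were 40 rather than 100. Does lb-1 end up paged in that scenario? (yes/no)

yes

With worker-1's alert threshold at 40:
Round 1 — edge-2 pages on-call (initial).
  lb-1: +65 → 65 ≥ 60
Round 2 — lb-1 pages on-call.
  worker-2: +40 → 40 < 90
No further pages.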